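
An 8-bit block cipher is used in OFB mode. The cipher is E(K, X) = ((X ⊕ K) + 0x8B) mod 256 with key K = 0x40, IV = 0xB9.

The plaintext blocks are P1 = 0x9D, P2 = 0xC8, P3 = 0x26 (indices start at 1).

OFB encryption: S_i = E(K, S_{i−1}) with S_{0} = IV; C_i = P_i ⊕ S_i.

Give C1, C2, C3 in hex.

C1: S = E(K, 0xB9) = 0x84; 0x9D ⊕ 0x84 = 0x19.
C2: S = E(K, 0x84) = 0x4F; 0xC8 ⊕ 0x4F = 0x87.
C3: S = E(K, 0x4F) = 0x9A; 0x26 ⊕ 0x9A = 0xBC.

C1 = 0x19, C2 = 0x87, C3 = 0xBC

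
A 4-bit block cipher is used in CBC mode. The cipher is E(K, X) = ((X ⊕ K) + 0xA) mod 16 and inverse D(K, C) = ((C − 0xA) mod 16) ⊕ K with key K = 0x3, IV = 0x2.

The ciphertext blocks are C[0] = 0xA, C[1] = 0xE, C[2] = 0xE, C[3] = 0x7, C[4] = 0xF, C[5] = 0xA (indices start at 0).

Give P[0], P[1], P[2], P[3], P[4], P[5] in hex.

CBC decryption: P_i = D(K, C_i) ⊕ C_{i−1}, with C_{−1} = IV.
P[0]: D(K, 0xA) = 0x3; 0x3 ⊕ 0x2 = 0x1.
P[1]: D(K, 0xE) = 0x7; 0x7 ⊕ 0xA = 0xD.
P[2]: D(K, 0xE) = 0x7; 0x7 ⊕ 0xE = 0x9.
P[3]: D(K, 0x7) = 0xE; 0xE ⊕ 0xE = 0x0.
P[4]: D(K, 0xF) = 0x6; 0x6 ⊕ 0x7 = 0x1.
P[5]: D(K, 0xA) = 0x3; 0x3 ⊕ 0xF = 0xC.

P[0] = 0x1, P[1] = 0xD, P[2] = 0x9, P[3] = 0x0, P[4] = 0x1, P[5] = 0xC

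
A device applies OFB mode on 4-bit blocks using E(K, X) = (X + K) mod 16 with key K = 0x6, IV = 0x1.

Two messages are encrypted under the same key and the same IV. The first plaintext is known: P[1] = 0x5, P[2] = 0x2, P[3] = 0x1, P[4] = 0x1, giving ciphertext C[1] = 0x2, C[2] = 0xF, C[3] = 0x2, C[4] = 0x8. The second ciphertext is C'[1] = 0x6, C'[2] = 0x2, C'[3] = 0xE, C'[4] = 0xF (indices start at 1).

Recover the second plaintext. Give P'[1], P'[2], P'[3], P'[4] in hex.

In OFB with a reused IV, both messages share the same keystream S_i, so C_i ⊕ C'_i = P_i ⊕ P'_i and thus P'_i = P_i ⊕ C_i ⊕ C'_i.
P'[1]: 0x5 ⊕ 0x2 ⊕ 0x6 = 0x1.
P'[2]: 0x2 ⊕ 0xF ⊕ 0x2 = 0xF.
P'[3]: 0x1 ⊕ 0x2 ⊕ 0xE = 0xD.
P'[4]: 0x1 ⊕ 0x8 ⊕ 0xF = 0x6.

P'[1] = 0x1, P'[2] = 0xF, P'[3] = 0xD, P'[4] = 0x6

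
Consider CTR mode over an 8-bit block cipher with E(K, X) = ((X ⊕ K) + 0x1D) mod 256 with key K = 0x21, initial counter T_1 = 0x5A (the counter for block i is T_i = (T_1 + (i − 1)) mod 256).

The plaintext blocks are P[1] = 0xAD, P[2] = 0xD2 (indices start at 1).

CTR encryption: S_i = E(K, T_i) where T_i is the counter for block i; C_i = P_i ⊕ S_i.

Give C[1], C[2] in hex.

C[1] = 0x35, C[2] = 0x45

C[1]: T = 0x5A, S = E(K, T) = 0x98; 0xAD ⊕ 0x98 = 0x35.
C[2]: T = 0x5B, S = E(K, T) = 0x97; 0xD2 ⊕ 0x97 = 0x45.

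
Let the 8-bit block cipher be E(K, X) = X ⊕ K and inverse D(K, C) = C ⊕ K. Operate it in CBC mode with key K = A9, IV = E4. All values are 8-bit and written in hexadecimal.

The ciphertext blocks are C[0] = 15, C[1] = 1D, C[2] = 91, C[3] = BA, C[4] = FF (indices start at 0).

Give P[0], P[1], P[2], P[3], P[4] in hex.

CBC decryption: P_i = D(K, C_i) ⊕ C_{i−1}, with C_{−1} = IV.
P[0]: D(K, 15) = BC; BC ⊕ E4 = 58.
P[1]: D(K, 1D) = B4; B4 ⊕ 15 = A1.
P[2]: D(K, 91) = 38; 38 ⊕ 1D = 25.
P[3]: D(K, BA) = 13; 13 ⊕ 91 = 82.
P[4]: D(K, FF) = 56; 56 ⊕ BA = EC.

P[0] = 58, P[1] = A1, P[2] = 25, P[3] = 82, P[4] = EC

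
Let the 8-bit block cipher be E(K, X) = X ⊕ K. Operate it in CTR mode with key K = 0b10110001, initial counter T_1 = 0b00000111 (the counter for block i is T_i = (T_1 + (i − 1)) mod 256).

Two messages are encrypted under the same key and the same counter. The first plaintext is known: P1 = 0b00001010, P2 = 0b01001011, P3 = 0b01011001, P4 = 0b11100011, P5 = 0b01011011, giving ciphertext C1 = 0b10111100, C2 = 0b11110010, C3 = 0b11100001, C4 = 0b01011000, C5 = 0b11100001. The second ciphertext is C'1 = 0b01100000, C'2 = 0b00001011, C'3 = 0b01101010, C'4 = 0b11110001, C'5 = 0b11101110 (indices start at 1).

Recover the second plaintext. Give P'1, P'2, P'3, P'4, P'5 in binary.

In CTR with a reused counter, both messages share the same keystream S_i, so C_i ⊕ C'_i = P_i ⊕ P'_i and thus P'_i = P_i ⊕ C_i ⊕ C'_i.
P'1: 0b00001010 ⊕ 0b10111100 ⊕ 0b01100000 = 0b11010110.
P'2: 0b01001011 ⊕ 0b11110010 ⊕ 0b00001011 = 0b10110010.
P'3: 0b01011001 ⊕ 0b11100001 ⊕ 0b01101010 = 0b11010010.
P'4: 0b11100011 ⊕ 0b01011000 ⊕ 0b11110001 = 0b01001010.
P'5: 0b01011011 ⊕ 0b11100001 ⊕ 0b11101110 = 0b01010100.

P'1 = 0b11010110, P'2 = 0b10110010, P'3 = 0b11010010, P'4 = 0b01001010, P'5 = 0b01010100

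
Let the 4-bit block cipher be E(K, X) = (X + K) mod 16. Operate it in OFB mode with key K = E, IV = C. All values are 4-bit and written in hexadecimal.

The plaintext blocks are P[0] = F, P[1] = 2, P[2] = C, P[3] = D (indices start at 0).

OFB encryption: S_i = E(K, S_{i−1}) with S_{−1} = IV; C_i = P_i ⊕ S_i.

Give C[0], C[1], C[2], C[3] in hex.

C[0] = 5, C[1] = A, C[2] = A, C[3] = 9

C[0]: S = E(K, C) = A; F ⊕ A = 5.
C[1]: S = E(K, A) = 8; 2 ⊕ 8 = A.
C[2]: S = E(K, 8) = 6; C ⊕ 6 = A.
C[3]: S = E(K, 6) = 4; D ⊕ 4 = 9.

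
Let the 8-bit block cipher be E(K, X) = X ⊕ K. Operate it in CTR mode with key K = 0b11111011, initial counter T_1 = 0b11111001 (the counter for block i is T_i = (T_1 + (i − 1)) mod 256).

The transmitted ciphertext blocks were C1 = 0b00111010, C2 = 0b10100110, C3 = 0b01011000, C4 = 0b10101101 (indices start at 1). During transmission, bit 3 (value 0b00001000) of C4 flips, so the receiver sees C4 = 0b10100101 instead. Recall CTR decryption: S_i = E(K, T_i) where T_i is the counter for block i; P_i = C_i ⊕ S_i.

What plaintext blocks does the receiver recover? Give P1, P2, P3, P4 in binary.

P1 = 0b00111000, P2 = 0b10100111, P3 = 0b01011000, P4 = 0b10100010

Only C4 changed, to 0b10100101. In CTR, a change in C_i flips the same bit in P_i only; the keystream is unaffected. Decrypting the received ciphertext:
P1: T = 0b11111001, S = E(K, T) = 0b00000010; 0b00111010 ⊕ 0b00000010 = 0b00111000.
P2: T = 0b11111010, S = E(K, T) = 0b00000001; 0b10100110 ⊕ 0b00000001 = 0b10100111.
P3: T = 0b11111011, S = E(K, T) = 0b00000000; 0b01011000 ⊕ 0b00000000 = 0b01011000.
P4: T = 0b11111100, S = E(K, T) = 0b00000111; 0b10100101 ⊕ 0b00000111 = 0b10100010.
Blocks that differ from the original plaintext: P4.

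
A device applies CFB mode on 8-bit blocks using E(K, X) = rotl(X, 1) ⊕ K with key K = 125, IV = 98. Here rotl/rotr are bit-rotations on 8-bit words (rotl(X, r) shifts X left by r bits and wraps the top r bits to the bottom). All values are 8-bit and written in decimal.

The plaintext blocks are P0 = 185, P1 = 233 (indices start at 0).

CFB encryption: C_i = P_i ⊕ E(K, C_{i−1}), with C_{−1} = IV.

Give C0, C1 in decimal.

C0: E(K, 98) = 185; 185 ⊕ 185 = 0.
C1: E(K, 0) = 125; 233 ⊕ 125 = 148.

C0 = 0, C1 = 148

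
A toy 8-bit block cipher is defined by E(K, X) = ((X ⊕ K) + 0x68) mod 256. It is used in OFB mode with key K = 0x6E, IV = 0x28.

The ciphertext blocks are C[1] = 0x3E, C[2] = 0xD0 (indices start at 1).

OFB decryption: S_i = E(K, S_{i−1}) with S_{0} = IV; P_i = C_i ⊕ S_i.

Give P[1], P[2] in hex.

P[1]: S = E(K, 0x28) = 0xAE; 0x3E ⊕ 0xAE = 0x90.
P[2]: S = E(K, 0xAE) = 0x28; 0xD0 ⊕ 0x28 = 0xF8.

P[1] = 0x90, P[2] = 0xF8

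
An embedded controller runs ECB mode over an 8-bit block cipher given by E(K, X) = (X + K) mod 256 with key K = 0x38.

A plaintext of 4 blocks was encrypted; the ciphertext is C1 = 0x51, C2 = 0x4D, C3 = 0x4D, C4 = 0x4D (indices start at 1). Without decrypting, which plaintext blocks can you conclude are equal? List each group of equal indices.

ECB encrypts each block independently with the same key, so equal ciphertext blocks imply equal plaintext blocks.
C2 = C3 = C4 = 0x4D, so P2 = P3 = P4.

P2 = P3 = P4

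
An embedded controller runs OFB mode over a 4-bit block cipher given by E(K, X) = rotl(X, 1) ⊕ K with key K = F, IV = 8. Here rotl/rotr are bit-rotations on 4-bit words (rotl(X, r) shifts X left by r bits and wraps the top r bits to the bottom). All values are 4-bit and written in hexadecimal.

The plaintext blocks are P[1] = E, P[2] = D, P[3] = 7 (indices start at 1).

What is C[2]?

OFB encryption: S_i = E(K, S_{i−1}) with S_{0} = IV; C_i = P_i ⊕ S_i.
C[1]: S = E(K, 8) = E; E ⊕ E = 0.
C[2]: S = E(K, E) = 2; D ⊕ 2 = F.

C[2] = F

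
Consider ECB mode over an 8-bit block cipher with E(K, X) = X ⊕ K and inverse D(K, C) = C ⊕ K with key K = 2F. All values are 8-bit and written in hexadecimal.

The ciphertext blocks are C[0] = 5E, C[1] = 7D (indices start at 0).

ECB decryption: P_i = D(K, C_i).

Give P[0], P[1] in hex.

P[0] = 71, P[1] = 52

P[0]: D(K, 5E) = 71.
P[1]: D(K, 7D) = 52.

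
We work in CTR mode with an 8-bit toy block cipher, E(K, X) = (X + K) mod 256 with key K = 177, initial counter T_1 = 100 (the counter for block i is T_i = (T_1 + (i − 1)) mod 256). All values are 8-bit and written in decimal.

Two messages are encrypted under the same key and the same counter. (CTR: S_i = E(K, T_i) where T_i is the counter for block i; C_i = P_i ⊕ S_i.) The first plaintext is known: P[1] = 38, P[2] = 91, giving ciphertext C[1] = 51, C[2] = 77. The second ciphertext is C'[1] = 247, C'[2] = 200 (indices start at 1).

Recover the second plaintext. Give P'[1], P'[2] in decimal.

In CTR with a reused counter, both messages share the same keystream S_i, so C_i ⊕ C'_i = P_i ⊕ P'_i and thus P'_i = P_i ⊕ C_i ⊕ C'_i.
P'[1]: 38 ⊕ 51 ⊕ 247 = 226.
P'[2]: 91 ⊕ 77 ⊕ 200 = 222.

P'[1] = 226, P'[2] = 222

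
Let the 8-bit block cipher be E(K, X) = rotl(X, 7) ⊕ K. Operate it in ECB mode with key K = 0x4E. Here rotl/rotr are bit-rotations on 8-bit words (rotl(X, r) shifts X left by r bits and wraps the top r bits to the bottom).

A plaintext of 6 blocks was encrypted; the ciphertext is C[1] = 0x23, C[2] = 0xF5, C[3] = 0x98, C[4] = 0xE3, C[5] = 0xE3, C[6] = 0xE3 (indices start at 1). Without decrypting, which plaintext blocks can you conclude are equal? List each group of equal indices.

ECB encrypts each block independently with the same key, so equal ciphertext blocks imply equal plaintext blocks.
C[4] = C[5] = C[6] = 0xE3, so P[4] = P[5] = P[6].

P[4] = P[5] = P[6]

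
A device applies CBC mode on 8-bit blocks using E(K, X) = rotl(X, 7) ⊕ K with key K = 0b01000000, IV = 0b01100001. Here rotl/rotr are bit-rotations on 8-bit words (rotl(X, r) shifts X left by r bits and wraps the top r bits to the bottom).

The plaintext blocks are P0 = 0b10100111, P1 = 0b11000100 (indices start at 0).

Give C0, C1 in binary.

CBC encryption: C_i = E(K, P_i ⊕ C_{i−1}), with C_{−1} = IV.
C0: P0 ⊕ 0b01100001 = 0b11000110; E(K, 0b11000110) = 0b00100011.
C1: P1 ⊕ 0b00100011 = 0b11100111; E(K, 0b11100111) = 0b10110011.

C0 = 0b00100011, C1 = 0b10110011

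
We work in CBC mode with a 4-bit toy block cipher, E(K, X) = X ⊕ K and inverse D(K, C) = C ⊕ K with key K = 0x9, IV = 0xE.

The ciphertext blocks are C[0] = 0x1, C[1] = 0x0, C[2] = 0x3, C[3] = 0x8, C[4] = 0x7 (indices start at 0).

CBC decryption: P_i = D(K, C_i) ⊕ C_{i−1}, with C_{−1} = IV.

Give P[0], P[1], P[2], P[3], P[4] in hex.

P[0] = 0x6, P[1] = 0x8, P[2] = 0xA, P[3] = 0x2, P[4] = 0x6

P[0]: D(K, 0x1) = 0x8; 0x8 ⊕ 0xE = 0x6.
P[1]: D(K, 0x0) = 0x9; 0x9 ⊕ 0x1 = 0x8.
P[2]: D(K, 0x3) = 0xA; 0xA ⊕ 0x0 = 0xA.
P[3]: D(K, 0x8) = 0x1; 0x1 ⊕ 0x3 = 0x2.
P[4]: D(K, 0x7) = 0xE; 0xE ⊕ 0x8 = 0x6.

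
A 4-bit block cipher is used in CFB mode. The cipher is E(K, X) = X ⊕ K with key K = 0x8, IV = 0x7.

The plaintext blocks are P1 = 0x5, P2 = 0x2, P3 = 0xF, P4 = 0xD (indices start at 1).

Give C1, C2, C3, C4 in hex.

C1 = 0xA, C2 = 0x0, C3 = 0x7, C4 = 0x2

CFB encryption: C_i = P_i ⊕ E(K, C_{i−1}), with C_{0} = IV.
C1: E(K, 0x7) = 0xF; 0x5 ⊕ 0xF = 0xA.
C2: E(K, 0xA) = 0x2; 0x2 ⊕ 0x2 = 0x0.
C3: E(K, 0x0) = 0x8; 0xF ⊕ 0x8 = 0x7.
C4: E(K, 0x7) = 0xF; 0xD ⊕ 0xF = 0x2.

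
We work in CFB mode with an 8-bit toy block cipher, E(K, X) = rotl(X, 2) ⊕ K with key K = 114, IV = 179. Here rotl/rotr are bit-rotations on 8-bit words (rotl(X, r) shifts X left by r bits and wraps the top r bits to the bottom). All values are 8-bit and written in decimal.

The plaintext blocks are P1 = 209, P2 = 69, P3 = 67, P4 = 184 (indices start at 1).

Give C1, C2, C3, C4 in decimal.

C1 = 109, C2 = 130, C3 = 59, C4 = 38

CFB encryption: C_i = P_i ⊕ E(K, C_{i−1}), with C_{0} = IV.
C1: E(K, 179) = 188; 209 ⊕ 188 = 109.
C2: E(K, 109) = 199; 69 ⊕ 199 = 130.
C3: E(K, 130) = 120; 67 ⊕ 120 = 59.
C4: E(K, 59) = 158; 184 ⊕ 158 = 38.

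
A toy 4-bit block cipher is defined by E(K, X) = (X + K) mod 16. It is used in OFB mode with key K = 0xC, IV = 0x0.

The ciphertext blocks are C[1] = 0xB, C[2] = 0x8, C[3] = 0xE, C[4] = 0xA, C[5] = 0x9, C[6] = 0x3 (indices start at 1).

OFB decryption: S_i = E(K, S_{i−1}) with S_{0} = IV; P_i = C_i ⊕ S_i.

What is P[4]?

P[1]: S = E(K, 0x0) = 0xC; 0xB ⊕ 0xC = 0x7.
P[2]: S = E(K, 0xC) = 0x8; 0x8 ⊕ 0x8 = 0x0.
P[3]: S = E(K, 0x8) = 0x4; 0xE ⊕ 0x4 = 0xA.
P[4]: S = E(K, 0x4) = 0x0; 0xA ⊕ 0x0 = 0xA.

P[4] = 0xA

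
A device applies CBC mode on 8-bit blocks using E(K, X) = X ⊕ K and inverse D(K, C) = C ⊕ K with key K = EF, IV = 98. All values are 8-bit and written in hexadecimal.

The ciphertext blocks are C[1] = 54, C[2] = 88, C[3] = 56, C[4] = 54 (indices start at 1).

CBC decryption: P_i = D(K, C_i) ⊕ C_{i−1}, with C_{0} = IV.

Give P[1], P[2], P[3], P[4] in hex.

P[1] = 23, P[2] = 33, P[3] = 31, P[4] = ED

P[1]: D(K, 54) = BB; BB ⊕ 98 = 23.
P[2]: D(K, 88) = 67; 67 ⊕ 54 = 33.
P[3]: D(K, 56) = B9; B9 ⊕ 88 = 31.
P[4]: D(K, 54) = BB; BB ⊕ 56 = ED.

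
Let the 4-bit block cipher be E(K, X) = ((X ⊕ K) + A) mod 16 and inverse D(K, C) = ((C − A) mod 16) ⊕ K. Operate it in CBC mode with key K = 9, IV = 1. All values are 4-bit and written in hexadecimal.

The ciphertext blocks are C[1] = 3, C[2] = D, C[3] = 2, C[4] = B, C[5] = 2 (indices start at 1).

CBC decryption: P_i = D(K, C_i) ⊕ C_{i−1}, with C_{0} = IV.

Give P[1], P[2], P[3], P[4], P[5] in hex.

P[1] = 1, P[2] = 9, P[3] = C, P[4] = A, P[5] = A

P[1]: D(K, 3) = 0; 0 ⊕ 1 = 1.
P[2]: D(K, D) = A; A ⊕ 3 = 9.
P[3]: D(K, 2) = 1; 1 ⊕ D = C.
P[4]: D(K, B) = 8; 8 ⊕ 2 = A.
P[5]: D(K, 2) = 1; 1 ⊕ B = A.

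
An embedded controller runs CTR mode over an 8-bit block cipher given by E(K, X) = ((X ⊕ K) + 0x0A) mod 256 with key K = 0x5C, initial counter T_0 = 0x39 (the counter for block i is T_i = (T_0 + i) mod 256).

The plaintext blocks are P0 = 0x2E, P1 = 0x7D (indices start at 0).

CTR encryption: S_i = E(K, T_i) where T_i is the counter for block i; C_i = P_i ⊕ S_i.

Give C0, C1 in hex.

C0 = 0x41, C1 = 0x0D

C0: T = 0x39, S = E(K, T) = 0x6F; 0x2E ⊕ 0x6F = 0x41.
C1: T = 0x3A, S = E(K, T) = 0x70; 0x7D ⊕ 0x70 = 0x0D.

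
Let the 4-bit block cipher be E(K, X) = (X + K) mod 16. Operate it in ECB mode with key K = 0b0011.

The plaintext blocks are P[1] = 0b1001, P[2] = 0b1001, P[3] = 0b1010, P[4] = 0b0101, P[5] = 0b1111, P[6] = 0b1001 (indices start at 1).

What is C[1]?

C[1] = 0b1100

ECB encryption: C_i = E(K, P_i).
C[1]: E(K, 0b1001) = 0b1100.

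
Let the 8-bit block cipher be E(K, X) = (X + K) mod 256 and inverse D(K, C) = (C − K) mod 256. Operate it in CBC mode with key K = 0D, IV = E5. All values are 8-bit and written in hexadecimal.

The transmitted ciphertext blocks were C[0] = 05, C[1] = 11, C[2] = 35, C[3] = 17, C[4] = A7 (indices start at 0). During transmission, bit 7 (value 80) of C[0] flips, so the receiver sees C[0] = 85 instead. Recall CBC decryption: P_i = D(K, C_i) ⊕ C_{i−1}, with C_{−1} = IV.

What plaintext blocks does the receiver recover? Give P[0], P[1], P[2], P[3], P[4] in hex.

Only C[0] changed, to 85. In CBC, a change in C_i garbles P_i and flips the same bit in P_{i+1}. Decrypting the received ciphertext:
P[0]: D(K, 85) = 78; 78 ⊕ E5 = 9D.
P[1]: D(K, 11) = 04; 04 ⊕ 85 = 81.
P[2]: D(K, 35) = 28; 28 ⊕ 11 = 39.
P[3]: D(K, 17) = 0A; 0A ⊕ 35 = 3F.
P[4]: D(K, A7) = 9A; 9A ⊕ 17 = 8D.
Blocks that differ from the original plaintext: P[0], P[1].

P[0] = 9D, P[1] = 81, P[2] = 39, P[3] = 3F, P[4] = 8D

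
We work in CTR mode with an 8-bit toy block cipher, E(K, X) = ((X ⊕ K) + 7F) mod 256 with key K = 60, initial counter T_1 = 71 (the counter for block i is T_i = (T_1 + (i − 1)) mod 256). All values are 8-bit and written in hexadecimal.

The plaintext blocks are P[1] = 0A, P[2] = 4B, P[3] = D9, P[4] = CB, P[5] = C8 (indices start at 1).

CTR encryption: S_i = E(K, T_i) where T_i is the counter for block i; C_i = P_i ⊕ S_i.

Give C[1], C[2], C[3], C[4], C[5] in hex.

C[1]: T = 71, S = E(K, T) = 90; 0A ⊕ 90 = 9A.
C[2]: T = 72, S = E(K, T) = 91; 4B ⊕ 91 = DA.
C[3]: T = 73, S = E(K, T) = 92; D9 ⊕ 92 = 4B.
C[4]: T = 74, S = E(K, T) = 93; CB ⊕ 93 = 58.
C[5]: T = 75, S = E(K, T) = 94; C8 ⊕ 94 = 5C.

C[1] = 9A, C[2] = DA, C[3] = 4B, C[4] = 58, C[5] = 5C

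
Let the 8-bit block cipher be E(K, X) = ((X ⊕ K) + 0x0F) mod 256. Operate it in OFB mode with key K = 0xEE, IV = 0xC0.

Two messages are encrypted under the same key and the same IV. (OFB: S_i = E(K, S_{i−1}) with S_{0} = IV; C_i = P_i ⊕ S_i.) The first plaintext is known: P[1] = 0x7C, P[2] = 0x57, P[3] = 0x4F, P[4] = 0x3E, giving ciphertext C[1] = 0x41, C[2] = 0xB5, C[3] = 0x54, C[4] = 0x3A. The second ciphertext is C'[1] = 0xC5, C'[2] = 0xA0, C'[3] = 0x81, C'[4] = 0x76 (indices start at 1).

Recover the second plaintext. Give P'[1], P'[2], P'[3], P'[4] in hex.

In OFB with a reused IV, both messages share the same keystream S_i, so C_i ⊕ C'_i = P_i ⊕ P'_i and thus P'_i = P_i ⊕ C_i ⊕ C'_i.
P'[1]: 0x7C ⊕ 0x41 ⊕ 0xC5 = 0xF8.
P'[2]: 0x57 ⊕ 0xB5 ⊕ 0xA0 = 0x42.
P'[3]: 0x4F ⊕ 0x54 ⊕ 0x81 = 0x9A.
P'[4]: 0x3E ⊕ 0x3A ⊕ 0x76 = 0x72.

P'[1] = 0xF8, P'[2] = 0x42, P'[3] = 0x9A, P'[4] = 0x72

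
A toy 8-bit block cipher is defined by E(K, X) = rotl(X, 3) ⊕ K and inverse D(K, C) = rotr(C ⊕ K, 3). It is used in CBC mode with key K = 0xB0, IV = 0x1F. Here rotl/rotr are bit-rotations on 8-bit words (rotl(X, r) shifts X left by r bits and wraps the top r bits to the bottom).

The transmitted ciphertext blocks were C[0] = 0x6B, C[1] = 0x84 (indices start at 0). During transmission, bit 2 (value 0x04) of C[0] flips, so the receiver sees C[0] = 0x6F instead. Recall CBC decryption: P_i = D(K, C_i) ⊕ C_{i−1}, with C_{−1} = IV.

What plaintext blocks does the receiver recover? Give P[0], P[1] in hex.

P[0] = 0xE4, P[1] = 0xE9

Only C[0] changed, to 0x6F. In CBC, a change in C_i garbles P_i and flips the same bit in P_{i+1}. Decrypting the received ciphertext:
P[0]: D(K, 0x6F) = 0xFB; 0xFB ⊕ 0x1F = 0xE4.
P[1]: D(K, 0x84) = 0x86; 0x86 ⊕ 0x6F = 0xE9.
Blocks that differ from the original plaintext: P[0], P[1].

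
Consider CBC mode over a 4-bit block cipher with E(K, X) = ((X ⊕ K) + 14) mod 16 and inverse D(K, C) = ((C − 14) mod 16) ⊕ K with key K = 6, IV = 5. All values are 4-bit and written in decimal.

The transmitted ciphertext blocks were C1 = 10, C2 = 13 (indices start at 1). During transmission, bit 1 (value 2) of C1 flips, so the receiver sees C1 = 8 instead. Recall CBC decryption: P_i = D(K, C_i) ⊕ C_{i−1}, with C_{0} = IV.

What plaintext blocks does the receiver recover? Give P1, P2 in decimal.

P1 = 9, P2 = 1

Only C1 changed, to 8. In CBC, a change in C_i garbles P_i and flips the same bit in P_{i+1}. Decrypting the received ciphertext:
P1: D(K, 8) = 12; 12 ⊕ 5 = 9.
P2: D(K, 13) = 9; 9 ⊕ 8 = 1.
Blocks that differ from the original plaintext: P1, P2.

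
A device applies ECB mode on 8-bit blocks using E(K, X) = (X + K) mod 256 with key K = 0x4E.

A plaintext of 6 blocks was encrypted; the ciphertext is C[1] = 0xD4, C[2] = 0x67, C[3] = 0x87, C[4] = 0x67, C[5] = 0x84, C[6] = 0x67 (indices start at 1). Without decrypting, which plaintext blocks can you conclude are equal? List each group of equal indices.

P[2] = P[4] = P[6]

ECB encrypts each block independently with the same key, so equal ciphertext blocks imply equal plaintext blocks.
C[2] = C[4] = C[6] = 0x67, so P[2] = P[4] = P[6].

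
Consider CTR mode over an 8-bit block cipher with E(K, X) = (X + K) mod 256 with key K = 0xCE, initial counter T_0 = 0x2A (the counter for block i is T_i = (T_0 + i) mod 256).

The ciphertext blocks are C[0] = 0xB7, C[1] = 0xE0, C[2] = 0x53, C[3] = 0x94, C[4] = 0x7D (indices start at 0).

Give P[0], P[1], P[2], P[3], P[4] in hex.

P[0] = 0x4F, P[1] = 0x19, P[2] = 0xA9, P[3] = 0x6F, P[4] = 0x81

CTR decryption: S_i = E(K, T_i) where T_i is the counter for block i; P_i = C_i ⊕ S_i.
P[0]: T = 0x2A, S = E(K, T) = 0xF8; 0xB7 ⊕ 0xF8 = 0x4F.
P[1]: T = 0x2B, S = E(K, T) = 0xF9; 0xE0 ⊕ 0xF9 = 0x19.
P[2]: T = 0x2C, S = E(K, T) = 0xFA; 0x53 ⊕ 0xFA = 0xA9.
P[3]: T = 0x2D, S = E(K, T) = 0xFB; 0x94 ⊕ 0xFB = 0x6F.
P[4]: T = 0x2E, S = E(K, T) = 0xFC; 0x7D ⊕ 0xFC = 0x81.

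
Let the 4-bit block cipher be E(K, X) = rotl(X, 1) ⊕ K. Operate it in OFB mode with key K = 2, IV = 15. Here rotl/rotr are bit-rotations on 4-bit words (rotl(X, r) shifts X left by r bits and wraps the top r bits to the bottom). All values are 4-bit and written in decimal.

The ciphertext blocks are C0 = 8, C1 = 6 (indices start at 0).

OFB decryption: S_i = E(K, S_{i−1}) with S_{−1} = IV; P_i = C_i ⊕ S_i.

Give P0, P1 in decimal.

P0: S = E(K, 15) = 13; 8 ⊕ 13 = 5.
P1: S = E(K, 13) = 9; 6 ⊕ 9 = 15.

P0 = 5, P1 = 15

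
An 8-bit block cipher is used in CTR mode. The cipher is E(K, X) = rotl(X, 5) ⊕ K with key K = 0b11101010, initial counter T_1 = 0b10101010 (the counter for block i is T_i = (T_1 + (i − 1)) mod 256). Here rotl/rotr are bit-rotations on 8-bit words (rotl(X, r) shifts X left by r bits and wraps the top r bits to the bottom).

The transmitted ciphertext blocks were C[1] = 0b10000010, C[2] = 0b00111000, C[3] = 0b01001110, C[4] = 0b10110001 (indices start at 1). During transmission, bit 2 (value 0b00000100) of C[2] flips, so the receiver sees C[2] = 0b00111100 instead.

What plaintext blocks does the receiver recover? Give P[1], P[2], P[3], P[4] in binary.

CTR decryption: S_i = E(K, T_i) where T_i is the counter for block i; P_i = C_i ⊕ S_i.
Only C[2] changed, to 0b00111100. In CTR, a change in C_i flips the same bit in P_i only; the keystream is unaffected. Decrypting the received ciphertext:
P[1]: T = 0b10101010, S = E(K, T) = 0b10111111; 0b10000010 ⊕ 0b10111111 = 0b00111101.
P[2]: T = 0b10101011, S = E(K, T) = 0b10011111; 0b00111100 ⊕ 0b10011111 = 0b10100011.
P[3]: T = 0b10101100, S = E(K, T) = 0b01111111; 0b01001110 ⊕ 0b01111111 = 0b00110001.
P[4]: T = 0b10101101, S = E(K, T) = 0b01011111; 0b10110001 ⊕ 0b01011111 = 0b11101110.
Blocks that differ from the original plaintext: P[2].

P[1] = 0b00111101, P[2] = 0b10100011, P[3] = 0b00110001, P[4] = 0b11101110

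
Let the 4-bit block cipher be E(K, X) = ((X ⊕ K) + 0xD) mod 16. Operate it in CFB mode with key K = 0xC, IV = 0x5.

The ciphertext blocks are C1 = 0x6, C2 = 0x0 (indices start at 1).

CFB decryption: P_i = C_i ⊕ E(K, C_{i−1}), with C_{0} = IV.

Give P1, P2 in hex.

P1 = 0x0, P2 = 0x7

P1: E(K, 0x5) = 0x6; 0x6 ⊕ 0x6 = 0x0.
P2: E(K, 0x6) = 0x7; 0x0 ⊕ 0x7 = 0x7.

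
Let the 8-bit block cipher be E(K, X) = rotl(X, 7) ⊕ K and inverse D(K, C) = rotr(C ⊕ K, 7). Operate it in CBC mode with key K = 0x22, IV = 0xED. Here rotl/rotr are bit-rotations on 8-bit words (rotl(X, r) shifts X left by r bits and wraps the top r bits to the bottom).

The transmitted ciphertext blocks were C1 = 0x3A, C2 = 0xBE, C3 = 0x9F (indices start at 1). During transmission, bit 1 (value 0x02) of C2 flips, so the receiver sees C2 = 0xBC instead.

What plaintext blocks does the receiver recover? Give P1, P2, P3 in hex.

CBC decryption: P_i = D(K, C_i) ⊕ C_{i−1}, with C_{0} = IV.
Only C2 changed, to 0xBC. In CBC, a change in C_i garbles P_i and flips the same bit in P_{i+1}. Decrypting the received ciphertext:
P1: D(K, 0x3A) = 0x30; 0x30 ⊕ 0xED = 0xDD.
P2: D(K, 0xBC) = 0x3D; 0x3D ⊕ 0x3A = 0x07.
P3: D(K, 0x9F) = 0x7B; 0x7B ⊕ 0xBC = 0xC7.
Blocks that differ from the original plaintext: P2, P3.

P1 = 0xDD, P2 = 0x07, P3 = 0xC7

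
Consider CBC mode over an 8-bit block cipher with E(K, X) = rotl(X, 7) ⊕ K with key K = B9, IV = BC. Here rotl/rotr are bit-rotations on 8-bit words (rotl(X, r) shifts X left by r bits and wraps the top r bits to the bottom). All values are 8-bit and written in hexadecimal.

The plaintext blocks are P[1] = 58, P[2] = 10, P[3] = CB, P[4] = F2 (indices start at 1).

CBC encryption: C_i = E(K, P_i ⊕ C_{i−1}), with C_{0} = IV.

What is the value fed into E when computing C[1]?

C[1]: P[1] ⊕ BC = E4; E(K, E4) = CB.
So the input to E for block [1] is E4.

E4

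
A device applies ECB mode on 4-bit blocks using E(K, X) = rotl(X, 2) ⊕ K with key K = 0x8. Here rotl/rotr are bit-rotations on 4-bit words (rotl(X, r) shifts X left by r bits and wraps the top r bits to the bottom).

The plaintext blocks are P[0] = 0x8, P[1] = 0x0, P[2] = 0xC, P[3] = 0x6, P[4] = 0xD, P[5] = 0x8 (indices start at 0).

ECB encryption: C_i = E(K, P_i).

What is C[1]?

C[1] = 0x8

C[1]: E(K, 0x0) = 0x8.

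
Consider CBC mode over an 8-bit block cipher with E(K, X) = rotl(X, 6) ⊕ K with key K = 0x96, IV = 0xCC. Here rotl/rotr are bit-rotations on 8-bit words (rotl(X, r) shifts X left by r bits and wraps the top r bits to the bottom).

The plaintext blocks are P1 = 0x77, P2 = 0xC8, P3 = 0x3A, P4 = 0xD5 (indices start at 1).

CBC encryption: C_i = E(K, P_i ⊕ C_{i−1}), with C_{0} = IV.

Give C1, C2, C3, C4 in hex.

C1 = 0x78, C2 = 0xBA, C3 = 0xB6, C4 = 0x4E

C1: P1 ⊕ 0xCC = 0xBB; E(K, 0xBB) = 0x78.
C2: P2 ⊕ 0x78 = 0xB0; E(K, 0xB0) = 0xBA.
C3: P3 ⊕ 0xBA = 0x80; E(K, 0x80) = 0xB6.
C4: P4 ⊕ 0xB6 = 0x63; E(K, 0x63) = 0x4E.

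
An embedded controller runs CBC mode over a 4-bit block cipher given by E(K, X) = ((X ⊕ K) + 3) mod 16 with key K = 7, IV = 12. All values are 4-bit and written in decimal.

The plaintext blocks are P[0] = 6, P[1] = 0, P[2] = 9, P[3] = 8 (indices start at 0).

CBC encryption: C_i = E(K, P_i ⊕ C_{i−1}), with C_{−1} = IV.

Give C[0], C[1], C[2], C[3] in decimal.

C[0] = 0, C[1] = 10, C[2] = 7, C[3] = 11

C[0]: P[0] ⊕ 12 = 10; E(K, 10) = 0.
C[1]: P[1] ⊕ 0 = 0; E(K, 0) = 10.
C[2]: P[2] ⊕ 10 = 3; E(K, 3) = 7.
C[3]: P[3] ⊕ 7 = 15; E(K, 15) = 11.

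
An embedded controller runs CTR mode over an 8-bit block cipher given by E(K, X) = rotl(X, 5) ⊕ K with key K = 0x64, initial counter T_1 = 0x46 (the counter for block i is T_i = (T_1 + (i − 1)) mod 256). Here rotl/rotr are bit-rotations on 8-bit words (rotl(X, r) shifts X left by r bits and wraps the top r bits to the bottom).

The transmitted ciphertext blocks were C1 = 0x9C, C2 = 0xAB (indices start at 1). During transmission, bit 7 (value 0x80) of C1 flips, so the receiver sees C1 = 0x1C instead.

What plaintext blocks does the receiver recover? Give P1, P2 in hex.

CTR decryption: S_i = E(K, T_i) where T_i is the counter for block i; P_i = C_i ⊕ S_i.
Only C1 changed, to 0x1C. In CTR, a change in C_i flips the same bit in P_i only; the keystream is unaffected. Decrypting the received ciphertext:
P1: T = 0x46, S = E(K, T) = 0xAC; 0x1C ⊕ 0xAC = 0xB0.
P2: T = 0x47, S = E(K, T) = 0x8C; 0xAB ⊕ 0x8C = 0x27.
Blocks that differ from the original plaintext: P1.

P1 = 0xB0, P2 = 0x27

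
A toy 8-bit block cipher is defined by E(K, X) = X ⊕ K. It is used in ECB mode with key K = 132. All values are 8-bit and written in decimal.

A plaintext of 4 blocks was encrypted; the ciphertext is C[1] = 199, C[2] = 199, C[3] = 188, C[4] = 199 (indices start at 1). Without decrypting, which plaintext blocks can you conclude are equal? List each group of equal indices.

ECB encrypts each block independently with the same key, so equal ciphertext blocks imply equal plaintext blocks.
C[1] = C[2] = C[4] = 199, so P[1] = P[2] = P[4].

P[1] = P[2] = P[4]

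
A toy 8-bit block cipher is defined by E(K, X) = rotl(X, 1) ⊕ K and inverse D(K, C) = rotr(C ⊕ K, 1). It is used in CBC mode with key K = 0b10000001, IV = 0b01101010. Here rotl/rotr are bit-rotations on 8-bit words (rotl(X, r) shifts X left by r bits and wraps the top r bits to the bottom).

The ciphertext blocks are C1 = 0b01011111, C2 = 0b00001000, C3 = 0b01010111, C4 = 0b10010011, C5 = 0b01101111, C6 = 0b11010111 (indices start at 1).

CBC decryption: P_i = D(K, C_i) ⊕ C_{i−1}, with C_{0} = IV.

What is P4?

P4 = 0b01011110

P4: D(K, 0b10010011) = 0b00001001; 0b00001001 ⊕ 0b01010111 = 0b01011110.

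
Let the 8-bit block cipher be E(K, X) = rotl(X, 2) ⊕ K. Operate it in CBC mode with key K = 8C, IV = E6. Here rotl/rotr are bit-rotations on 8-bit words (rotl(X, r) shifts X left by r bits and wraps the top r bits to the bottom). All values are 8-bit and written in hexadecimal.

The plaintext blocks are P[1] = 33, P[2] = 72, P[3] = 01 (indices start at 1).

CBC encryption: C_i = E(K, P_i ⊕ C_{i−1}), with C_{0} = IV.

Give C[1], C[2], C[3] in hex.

C[1]: P[1] ⊕ E6 = D5; E(K, D5) = DB.
C[2]: P[2] ⊕ DB = A9; E(K, A9) = 2A.
C[3]: P[3] ⊕ 2A = 2B; E(K, 2B) = 20.

C[1] = DB, C[2] = 2A, C[3] = 20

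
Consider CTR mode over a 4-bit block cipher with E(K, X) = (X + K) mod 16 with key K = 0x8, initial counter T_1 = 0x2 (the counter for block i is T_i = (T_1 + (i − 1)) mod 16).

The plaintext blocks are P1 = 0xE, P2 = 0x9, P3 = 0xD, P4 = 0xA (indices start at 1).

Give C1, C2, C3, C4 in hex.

C1 = 0x4, C2 = 0x2, C3 = 0x1, C4 = 0x7

CTR encryption: S_i = E(K, T_i) where T_i is the counter for block i; C_i = P_i ⊕ S_i.
C1: T = 0x2, S = E(K, T) = 0xA; 0xE ⊕ 0xA = 0x4.
C2: T = 0x3, S = E(K, T) = 0xB; 0x9 ⊕ 0xB = 0x2.
C3: T = 0x4, S = E(K, T) = 0xC; 0xD ⊕ 0xC = 0x1.
C4: T = 0x5, S = E(K, T) = 0xD; 0xA ⊕ 0xD = 0x7.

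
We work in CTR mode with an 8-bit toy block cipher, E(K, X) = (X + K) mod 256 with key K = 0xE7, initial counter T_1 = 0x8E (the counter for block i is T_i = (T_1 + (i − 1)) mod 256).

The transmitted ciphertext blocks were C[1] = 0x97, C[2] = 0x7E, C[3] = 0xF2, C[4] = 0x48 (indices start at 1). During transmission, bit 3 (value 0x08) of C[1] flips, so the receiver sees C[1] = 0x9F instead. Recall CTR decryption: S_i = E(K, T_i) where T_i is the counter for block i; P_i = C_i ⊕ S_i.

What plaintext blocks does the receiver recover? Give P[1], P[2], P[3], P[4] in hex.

P[1] = 0xEA, P[2] = 0x08, P[3] = 0x85, P[4] = 0x30

Only C[1] changed, to 0x9F. In CTR, a change in C_i flips the same bit in P_i only; the keystream is unaffected. Decrypting the received ciphertext:
P[1]: T = 0x8E, S = E(K, T) = 0x75; 0x9F ⊕ 0x75 = 0xEA.
P[2]: T = 0x8F, S = E(K, T) = 0x76; 0x7E ⊕ 0x76 = 0x08.
P[3]: T = 0x90, S = E(K, T) = 0x77; 0xF2 ⊕ 0x77 = 0x85.
P[4]: T = 0x91, S = E(K, T) = 0x78; 0x48 ⊕ 0x78 = 0x30.
Blocks that differ from the original plaintext: P[1].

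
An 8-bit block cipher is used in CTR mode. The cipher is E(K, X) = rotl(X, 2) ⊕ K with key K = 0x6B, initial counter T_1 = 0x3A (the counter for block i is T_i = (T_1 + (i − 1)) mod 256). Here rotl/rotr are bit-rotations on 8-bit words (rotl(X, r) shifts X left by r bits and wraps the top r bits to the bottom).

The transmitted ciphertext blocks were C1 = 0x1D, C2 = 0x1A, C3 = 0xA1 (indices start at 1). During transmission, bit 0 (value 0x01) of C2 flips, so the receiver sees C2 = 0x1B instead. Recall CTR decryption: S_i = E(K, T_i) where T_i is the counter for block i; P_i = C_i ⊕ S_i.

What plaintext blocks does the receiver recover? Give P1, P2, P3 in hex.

P1 = 0x9E, P2 = 0x9C, P3 = 0x3A

Only C2 changed, to 0x1B. In CTR, a change in C_i flips the same bit in P_i only; the keystream is unaffected. Decrypting the received ciphertext:
P1: T = 0x3A, S = E(K, T) = 0x83; 0x1D ⊕ 0x83 = 0x9E.
P2: T = 0x3B, S = E(K, T) = 0x87; 0x1B ⊕ 0x87 = 0x9C.
P3: T = 0x3C, S = E(K, T) = 0x9B; 0xA1 ⊕ 0x9B = 0x3A.
Blocks that differ from the original plaintext: P2.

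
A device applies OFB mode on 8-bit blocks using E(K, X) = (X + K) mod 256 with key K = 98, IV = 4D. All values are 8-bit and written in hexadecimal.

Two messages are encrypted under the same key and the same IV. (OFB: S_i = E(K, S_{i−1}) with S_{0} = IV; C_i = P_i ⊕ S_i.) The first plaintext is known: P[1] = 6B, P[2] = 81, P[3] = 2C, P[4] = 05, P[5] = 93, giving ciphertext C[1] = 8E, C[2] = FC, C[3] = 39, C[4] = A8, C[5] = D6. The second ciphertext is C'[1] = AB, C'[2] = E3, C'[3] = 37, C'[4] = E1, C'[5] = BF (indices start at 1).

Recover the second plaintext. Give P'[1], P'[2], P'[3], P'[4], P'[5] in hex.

In OFB with a reused IV, both messages share the same keystream S_i, so C_i ⊕ C'_i = P_i ⊕ P'_i and thus P'_i = P_i ⊕ C_i ⊕ C'_i.
P'[1]: 6B ⊕ 8E ⊕ AB = 4E.
P'[2]: 81 ⊕ FC ⊕ E3 = 9E.
P'[3]: 2C ⊕ 39 ⊕ 37 = 22.
P'[4]: 05 ⊕ A8 ⊕ E1 = 4C.
P'[5]: 93 ⊕ D6 ⊕ BF = FA.

P'[1] = 4E, P'[2] = 9E, P'[3] = 22, P'[4] = 4C, P'[5] = FA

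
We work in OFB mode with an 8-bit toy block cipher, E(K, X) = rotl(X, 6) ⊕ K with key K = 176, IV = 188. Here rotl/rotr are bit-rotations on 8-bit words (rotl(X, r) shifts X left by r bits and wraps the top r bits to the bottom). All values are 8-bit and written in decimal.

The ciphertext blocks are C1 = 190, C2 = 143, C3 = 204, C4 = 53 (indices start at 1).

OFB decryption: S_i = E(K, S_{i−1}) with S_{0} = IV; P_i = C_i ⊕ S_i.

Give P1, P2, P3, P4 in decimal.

P1 = 33, P2 = 216, P3 = 169, P4 = 220

P1: S = E(K, 188) = 159; 190 ⊕ 159 = 33.
P2: S = E(K, 159) = 87; 143 ⊕ 87 = 216.
P3: S = E(K, 87) = 101; 204 ⊕ 101 = 169.
P4: S = E(K, 101) = 233; 53 ⊕ 233 = 220.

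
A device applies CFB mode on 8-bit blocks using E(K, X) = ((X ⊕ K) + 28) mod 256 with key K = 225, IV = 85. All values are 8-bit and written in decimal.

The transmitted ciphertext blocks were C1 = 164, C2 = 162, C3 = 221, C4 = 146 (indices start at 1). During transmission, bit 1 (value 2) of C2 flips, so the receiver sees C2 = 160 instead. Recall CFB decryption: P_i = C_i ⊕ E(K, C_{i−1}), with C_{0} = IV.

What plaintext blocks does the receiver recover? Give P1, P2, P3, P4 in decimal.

P1 = 116, P2 = 193, P3 = 128, P4 = 202

Only C2 changed, to 160. In CFB, a change in C_i flips the same bit in P_i and garbles P_{i+1}. Decrypting the received ciphertext:
P1: E(K, 85) = 208; 164 ⊕ 208 = 116.
P2: E(K, 164) = 97; 160 ⊕ 97 = 193.
P3: E(K, 160) = 93; 221 ⊕ 93 = 128.
P4: E(K, 221) = 88; 146 ⊕ 88 = 202.
Blocks that differ from the original plaintext: P2, P3.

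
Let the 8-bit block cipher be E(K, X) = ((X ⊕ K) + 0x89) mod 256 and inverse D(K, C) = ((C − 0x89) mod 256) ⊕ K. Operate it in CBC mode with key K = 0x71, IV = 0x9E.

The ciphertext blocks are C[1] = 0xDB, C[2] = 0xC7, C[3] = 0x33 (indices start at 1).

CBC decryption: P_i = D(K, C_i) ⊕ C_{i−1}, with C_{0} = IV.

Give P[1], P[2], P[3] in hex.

P[1] = 0xBD, P[2] = 0x94, P[3] = 0x1C

P[1]: D(K, 0xDB) = 0x23; 0x23 ⊕ 0x9E = 0xBD.
P[2]: D(K, 0xC7) = 0x4F; 0x4F ⊕ 0xDB = 0x94.
P[3]: D(K, 0x33) = 0xDB; 0xDB ⊕ 0xC7 = 0x1C.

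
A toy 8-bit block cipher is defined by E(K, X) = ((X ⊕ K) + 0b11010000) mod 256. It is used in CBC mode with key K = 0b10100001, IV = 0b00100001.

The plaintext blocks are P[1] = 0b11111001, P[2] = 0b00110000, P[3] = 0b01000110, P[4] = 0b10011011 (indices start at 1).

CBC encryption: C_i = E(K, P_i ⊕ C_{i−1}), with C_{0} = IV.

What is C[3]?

C[3] = 0b00011111

C[1]: P[1] ⊕ 0b00100001 = 0b11011000; E(K, 0b11011000) = 0b01001001.
C[2]: P[2] ⊕ 0b01001001 = 0b01111001; E(K, 0b01111001) = 0b10101000.
C[3]: P[3] ⊕ 0b10101000 = 0b11101110; E(K, 0b11101110) = 0b00011111.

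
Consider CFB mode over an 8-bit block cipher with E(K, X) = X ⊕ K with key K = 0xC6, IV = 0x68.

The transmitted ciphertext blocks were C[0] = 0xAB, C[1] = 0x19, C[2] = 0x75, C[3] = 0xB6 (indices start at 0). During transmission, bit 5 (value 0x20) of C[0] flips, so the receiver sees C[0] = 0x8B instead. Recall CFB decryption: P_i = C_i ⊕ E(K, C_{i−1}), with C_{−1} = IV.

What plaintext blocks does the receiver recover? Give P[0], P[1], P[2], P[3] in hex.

Only C[0] changed, to 0x8B. In CFB, a change in C_i flips the same bit in P_i and garbles P_{i+1}. Decrypting the received ciphertext:
P[0]: E(K, 0x68) = 0xAE; 0x8B ⊕ 0xAE = 0x25.
P[1]: E(K, 0x8B) = 0x4D; 0x19 ⊕ 0x4D = 0x54.
P[2]: E(K, 0x19) = 0xDF; 0x75 ⊕ 0xDF = 0xAA.
P[3]: E(K, 0x75) = 0xB3; 0xB6 ⊕ 0xB3 = 0x05.
Blocks that differ from the original plaintext: P[0], P[1].

P[0] = 0x25, P[1] = 0x54, P[2] = 0xAA, P[3] = 0x05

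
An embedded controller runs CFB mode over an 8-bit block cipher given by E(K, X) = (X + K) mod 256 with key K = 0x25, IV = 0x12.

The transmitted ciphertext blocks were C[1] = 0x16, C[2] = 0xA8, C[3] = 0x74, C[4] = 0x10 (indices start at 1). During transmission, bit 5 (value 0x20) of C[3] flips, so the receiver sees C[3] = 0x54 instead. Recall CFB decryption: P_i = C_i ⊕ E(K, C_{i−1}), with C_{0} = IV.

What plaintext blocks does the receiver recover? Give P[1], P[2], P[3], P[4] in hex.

P[1] = 0x21, P[2] = 0x93, P[3] = 0x99, P[4] = 0x69

Only C[3] changed, to 0x54. In CFB, a change in C_i flips the same bit in P_i and garbles P_{i+1}. Decrypting the received ciphertext:
P[1]: E(K, 0x12) = 0x37; 0x16 ⊕ 0x37 = 0x21.
P[2]: E(K, 0x16) = 0x3B; 0xA8 ⊕ 0x3B = 0x93.
P[3]: E(K, 0xA8) = 0xCD; 0x54 ⊕ 0xCD = 0x99.
P[4]: E(K, 0x54) = 0x79; 0x10 ⊕ 0x79 = 0x69.
Blocks that differ from the original plaintext: P[3], P[4].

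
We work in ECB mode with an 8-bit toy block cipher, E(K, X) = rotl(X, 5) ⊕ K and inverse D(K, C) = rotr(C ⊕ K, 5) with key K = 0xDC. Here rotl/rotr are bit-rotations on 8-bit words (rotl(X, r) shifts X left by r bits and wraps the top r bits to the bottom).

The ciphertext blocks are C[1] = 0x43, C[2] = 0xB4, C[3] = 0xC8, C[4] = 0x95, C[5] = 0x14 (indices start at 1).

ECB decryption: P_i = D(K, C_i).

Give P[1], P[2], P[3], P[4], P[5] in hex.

P[1] = 0xFC, P[2] = 0x43, P[3] = 0xA0, P[4] = 0x4A, P[5] = 0x46

P[1]: D(K, 0x43) = 0xFC.
P[2]: D(K, 0xB4) = 0x43.
P[3]: D(K, 0xC8) = 0xA0.
P[4]: D(K, 0x95) = 0x4A.
P[5]: D(K, 0x14) = 0x46.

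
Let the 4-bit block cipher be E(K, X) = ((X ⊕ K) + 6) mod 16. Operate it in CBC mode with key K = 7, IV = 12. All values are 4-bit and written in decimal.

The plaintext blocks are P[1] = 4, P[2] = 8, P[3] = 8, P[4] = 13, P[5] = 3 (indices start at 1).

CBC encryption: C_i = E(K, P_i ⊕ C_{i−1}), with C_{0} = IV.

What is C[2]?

C[2] = 0

C[1]: P[1] ⊕ 12 = 8; E(K, 8) = 5.
C[2]: P[2] ⊕ 5 = 13; E(K, 13) = 0.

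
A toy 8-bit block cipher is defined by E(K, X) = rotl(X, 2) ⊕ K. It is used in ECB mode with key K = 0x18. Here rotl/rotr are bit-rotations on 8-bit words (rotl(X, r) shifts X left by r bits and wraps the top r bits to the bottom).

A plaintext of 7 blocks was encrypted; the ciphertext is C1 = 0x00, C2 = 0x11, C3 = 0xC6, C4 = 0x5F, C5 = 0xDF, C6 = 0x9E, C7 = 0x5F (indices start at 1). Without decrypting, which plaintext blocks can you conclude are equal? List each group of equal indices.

P4 = P7

ECB encrypts each block independently with the same key, so equal ciphertext blocks imply equal plaintext blocks.
C4 = C7 = 0x5F, so P4 = P7.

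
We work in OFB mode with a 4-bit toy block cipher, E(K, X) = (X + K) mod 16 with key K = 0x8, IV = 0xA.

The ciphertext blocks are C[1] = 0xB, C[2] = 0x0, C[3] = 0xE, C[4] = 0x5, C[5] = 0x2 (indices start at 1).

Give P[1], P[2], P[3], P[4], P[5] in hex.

P[1] = 0x9, P[2] = 0xA, P[3] = 0xC, P[4] = 0xF, P[5] = 0x0

OFB decryption: S_i = E(K, S_{i−1}) with S_{0} = IV; P_i = C_i ⊕ S_i.
P[1]: S = E(K, 0xA) = 0x2; 0xB ⊕ 0x2 = 0x9.
P[2]: S = E(K, 0x2) = 0xA; 0x0 ⊕ 0xA = 0xA.
P[3]: S = E(K, 0xA) = 0x2; 0xE ⊕ 0x2 = 0xC.
P[4]: S = E(K, 0x2) = 0xA; 0x5 ⊕ 0xA = 0xF.
P[5]: S = E(K, 0xA) = 0x2; 0x2 ⊕ 0x2 = 0x0.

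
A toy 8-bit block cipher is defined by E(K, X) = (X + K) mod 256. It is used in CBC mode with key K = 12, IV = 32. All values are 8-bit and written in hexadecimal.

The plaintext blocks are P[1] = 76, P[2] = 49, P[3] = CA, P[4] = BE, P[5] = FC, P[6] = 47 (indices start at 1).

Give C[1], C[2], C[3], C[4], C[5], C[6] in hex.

CBC encryption: C_i = E(K, P_i ⊕ C_{i−1}), with C_{0} = IV.
C[1]: P[1] ⊕ 32 = 44; E(K, 44) = 56.
C[2]: P[2] ⊕ 56 = 1F; E(K, 1F) = 31.
C[3]: P[3] ⊕ 31 = FB; E(K, FB) = 0D.
C[4]: P[4] ⊕ 0D = B3; E(K, B3) = C5.
C[5]: P[5] ⊕ C5 = 39; E(K, 39) = 4B.
C[6]: P[6] ⊕ 4B = 0C; E(K, 0C) = 1E.

C[1] = 56, C[2] = 31, C[3] = 0D, C[4] = C5, C[5] = 4B, C[6] = 1E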